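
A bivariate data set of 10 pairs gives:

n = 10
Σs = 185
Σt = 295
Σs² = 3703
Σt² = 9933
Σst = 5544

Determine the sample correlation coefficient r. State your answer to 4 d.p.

0.1472

r = (nΣst − ΣsΣt) / √[(nΣs² − (Σs)²)(nΣt² − (Σt)²)]
Numerator: 10×5544 − 185×295 = 865
Denominator: √[(37030 − 34225)(99330 − 87025)] = √[2805 × 12305] = 5874.9915
r = 865 / 5874.9915 ≈ 0.1472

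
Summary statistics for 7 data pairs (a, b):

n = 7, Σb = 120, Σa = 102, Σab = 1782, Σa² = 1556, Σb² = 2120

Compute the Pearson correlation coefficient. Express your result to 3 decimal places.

0.505

r = (nΣab − ΣaΣb) / √[(nΣa² − (Σa)²)(nΣb² − (Σb)²)]
Numerator: 7×1782 − 102×120 = 234
Denominator: √[(10892 − 10404)(14840 − 14400)] = √[488 × 440] = 463.3789
r = 234 / 463.3789 ≈ 0.505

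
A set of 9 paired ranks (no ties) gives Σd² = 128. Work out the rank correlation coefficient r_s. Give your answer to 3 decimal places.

-0.067

ρ = 1 − 6Σd² / [n(n²−1)] = 1 − 6×128 / (9×80)
  = 1 − 768/720 = 1 − 1.0667 ≈ -0.067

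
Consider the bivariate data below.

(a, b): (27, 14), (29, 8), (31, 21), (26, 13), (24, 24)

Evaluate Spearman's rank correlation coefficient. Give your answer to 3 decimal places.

-0.300

Rank a: 3, 4, 5, 2, 1
Rank b: 3, 1, 4, 2, 5
d = rank(a) − rank(b): 0, 3, 1, 0, -4; Σd² = 26
ρ = 1 − 6Σd² / [n(n²−1)] = 1 − 6×26 / (5×24) = 1 − 156/120 ≈ -0.300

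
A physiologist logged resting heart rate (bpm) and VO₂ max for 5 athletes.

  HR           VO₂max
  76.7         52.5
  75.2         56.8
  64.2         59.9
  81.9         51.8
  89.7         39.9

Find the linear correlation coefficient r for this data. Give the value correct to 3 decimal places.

-0.929

n = 5, Σx = 387.7, Σy = 260.9, Σx² = 30413.27, Σy² = 13845.75, Σxy = 19965.14
nΣxy − ΣxΣy = 99825.7 − 101150.93 = -1325.23
nΣx² − (Σx)² = 152066.35 − 150311.29 = 1755.06; nΣy² − (Σy)² = 69228.75 − 68068.81 = 1159.94
r = -1325.23 / √(1755.06 × 1159.94) = -1325.23 / 1426.8021 ≈ -0.929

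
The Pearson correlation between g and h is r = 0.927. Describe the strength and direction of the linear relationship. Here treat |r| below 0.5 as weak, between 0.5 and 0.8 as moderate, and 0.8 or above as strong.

strong positive

r = 0.927 > 0 so the relationship is positive.
|r| = 0.927, which falls in the strong range.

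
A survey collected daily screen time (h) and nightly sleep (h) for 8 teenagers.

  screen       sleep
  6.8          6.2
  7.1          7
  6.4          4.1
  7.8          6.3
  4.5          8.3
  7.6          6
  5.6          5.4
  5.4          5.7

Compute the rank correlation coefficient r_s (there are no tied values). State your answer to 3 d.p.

Rank screen: 5, 6, 4, 8, 1, 7, 3, 2
Rank sleep: 5, 7, 1, 6, 8, 4, 2, 3
d = rank(screen) − rank(sleep): 0, -1, 3, 2, -7, 3, 1, -1; Σd² = 74
ρ = 1 − 6Σd² / [n(n²−1)] = 1 − 6×74 / (8×63) = 1 − 444/504 ≈ 0.119

0.119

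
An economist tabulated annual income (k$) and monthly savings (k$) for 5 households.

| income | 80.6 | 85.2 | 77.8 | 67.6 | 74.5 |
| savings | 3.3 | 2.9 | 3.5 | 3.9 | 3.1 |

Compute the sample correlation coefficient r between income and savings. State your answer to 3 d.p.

-0.813

n = 5, Σx = 385.7, Σy = 16.7, Σx² = 29928.25, Σy² = 56.37, Σxy = 1279.95
nΣxy − ΣxΣy = 6399.75 − 6441.19 = -41.44
nΣx² − (Σx)² = 149641.25 − 148764.49 = 876.76; nΣy² − (Σy)² = 281.85 − 278.89 = 2.96
r = -41.44 / √(876.76 × 2.96) = -41.44 / 50.9432 ≈ -0.813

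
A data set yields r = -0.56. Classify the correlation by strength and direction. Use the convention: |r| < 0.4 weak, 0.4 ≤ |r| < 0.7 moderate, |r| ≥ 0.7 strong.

moderate negative

r = -0.56 < 0 so the relationship is negative.
|r| = 0.56, which falls in the moderate range.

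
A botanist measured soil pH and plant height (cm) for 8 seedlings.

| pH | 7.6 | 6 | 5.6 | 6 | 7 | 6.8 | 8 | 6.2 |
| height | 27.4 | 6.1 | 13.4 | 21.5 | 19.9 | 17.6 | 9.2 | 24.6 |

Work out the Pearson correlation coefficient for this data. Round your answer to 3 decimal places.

n = 8, Σx = 53.2, Σy = 139.7, Σx² = 358.8, Σy² = 2825.35, Σxy = 933.98
nΣxy − ΣxΣy = 7471.84 − 7432.04 = 39.8
nΣx² − (Σx)² = 2870.4 − 2830.24 = 40.16; nΣy² − (Σy)² = 22602.8 − 19516.09 = 3086.71
r = 39.8 / √(40.16 × 3086.71) = 39.8 / 352.0828 ≈ 0.113

0.113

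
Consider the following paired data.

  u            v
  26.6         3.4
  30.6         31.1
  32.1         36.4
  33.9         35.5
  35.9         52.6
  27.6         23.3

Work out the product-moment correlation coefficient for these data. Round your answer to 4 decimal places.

0.9290

n = 6, Σu = 186.7, Σv = 182.3, Σu² = 5874.11, Σv² = 6873.63, Σuv = 5945.41
nΣuv − ΣuΣv = 35672.46 − 34035.41 = 1637.05
nΣu² − (Σu)² = 35244.66 − 34856.89 = 387.77; nΣv² − (Σv)² = 41241.78 − 33233.29 = 8008.49
r = 1637.05 / √(387.77 × 8008.49) = 1637.05 / 1762.2293 ≈ 0.9290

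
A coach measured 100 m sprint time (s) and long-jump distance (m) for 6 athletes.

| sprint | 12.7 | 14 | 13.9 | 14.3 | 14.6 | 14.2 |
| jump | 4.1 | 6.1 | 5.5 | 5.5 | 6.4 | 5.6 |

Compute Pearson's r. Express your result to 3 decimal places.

0.916

n = 6, Σx = 83.7, Σy = 33.2, Σx² = 1169.79, Σy² = 186.84, Σxy = 465.53
nΣxy − ΣxΣy = 2793.18 − 2778.84 = 14.34
nΣx² − (Σx)² = 7018.74 − 7005.69 = 13.05; nΣy² − (Σy)² = 1121.04 − 1102.24 = 18.8
r = 14.34 / √(13.05 × 18.8) = 14.34 / 15.6633 ≈ 0.916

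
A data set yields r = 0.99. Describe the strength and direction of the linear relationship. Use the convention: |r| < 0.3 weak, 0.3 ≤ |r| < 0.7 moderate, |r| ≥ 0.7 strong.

r = 0.99 > 0 so the relationship is positive.
|r| = 0.99, which falls in the strong range.

strong positive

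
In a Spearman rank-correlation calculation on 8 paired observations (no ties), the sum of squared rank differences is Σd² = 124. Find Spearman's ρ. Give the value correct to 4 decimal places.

-0.4762

ρ = 1 − 6Σd² / [n(n²−1)] = 1 − 6×124 / (8×63)
  = 1 − 744/504 = 1 − 1.47619 ≈ -0.4762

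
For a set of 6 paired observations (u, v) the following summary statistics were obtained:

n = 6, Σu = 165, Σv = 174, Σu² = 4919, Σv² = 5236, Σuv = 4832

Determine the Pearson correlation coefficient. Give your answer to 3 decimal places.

r = (nΣuv − ΣuΣv) / √[(nΣu² − (Σu)²)(nΣv² − (Σv)²)]
Numerator: 6×4832 − 165×174 = 282
Denominator: √[(29514 − 27225)(31416 − 30276)] = √[2289 × 1140] = 1615.3823
r = 282 / 1615.3823 ≈ 0.175

0.175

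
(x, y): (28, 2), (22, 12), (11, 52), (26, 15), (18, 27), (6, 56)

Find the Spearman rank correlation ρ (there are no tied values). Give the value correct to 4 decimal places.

-0.9429

Rank x: 6, 4, 2, 5, 3, 1
Rank y: 1, 2, 5, 3, 4, 6
d = rank(x) − rank(y): 5, 2, -3, 2, -1, -5; Σd² = 68
ρ = 1 − 6Σd² / [n(n²−1)] = 1 − 6×68 / (6×35) = 1 − 408/210 ≈ -0.9429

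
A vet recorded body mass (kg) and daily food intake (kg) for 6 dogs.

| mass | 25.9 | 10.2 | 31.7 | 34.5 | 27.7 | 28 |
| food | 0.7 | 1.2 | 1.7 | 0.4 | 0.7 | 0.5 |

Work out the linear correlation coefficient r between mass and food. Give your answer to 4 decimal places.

n = 6, Σx = 158, Σy = 5.2, Σx² = 4521.28, Σy² = 5.72, Σxy = 131.45
nΣxy − ΣxΣy = 788.7 − 821.6 = -32.9
nΣx² − (Σx)² = 27127.68 − 24964 = 2163.68; nΣy² − (Σy)² = 34.32 − 27.04 = 7.28
r = -32.9 / √(2163.68 × 7.28) = -32.9 / 125.5053 ≈ -0.2621

-0.2621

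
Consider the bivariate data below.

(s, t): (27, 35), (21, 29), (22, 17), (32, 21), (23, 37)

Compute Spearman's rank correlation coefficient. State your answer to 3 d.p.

Rank s: 4, 1, 2, 5, 3
Rank t: 4, 3, 1, 2, 5
d = rank(s) − rank(t): 0, -2, 1, 3, -2; Σd² = 18
ρ = 1 − 6Σd² / [n(n²−1)] = 1 − 6×18 / (5×24) = 1 − 108/120 ≈ 0.100

0.100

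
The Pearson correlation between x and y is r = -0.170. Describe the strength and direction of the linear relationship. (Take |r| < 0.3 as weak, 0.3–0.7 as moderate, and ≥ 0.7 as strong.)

weak negative

r = -0.170 < 0 so the relationship is negative.
|r| = 0.170, which falls in the weak range.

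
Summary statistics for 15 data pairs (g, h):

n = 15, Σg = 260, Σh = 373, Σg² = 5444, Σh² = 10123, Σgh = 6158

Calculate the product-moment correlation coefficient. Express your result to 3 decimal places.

r = (nΣgh − ΣgΣh) / √[(nΣg² − (Σg)²)(nΣh² − (Σh)²)]
Numerator: 15×6158 − 260×373 = -4610
Denominator: √[(81660 − 67600)(151845 − 139129)] = √[14060 × 12716] = 13371.1241
r = -4610 / 13371.1241 ≈ -0.345

-0.345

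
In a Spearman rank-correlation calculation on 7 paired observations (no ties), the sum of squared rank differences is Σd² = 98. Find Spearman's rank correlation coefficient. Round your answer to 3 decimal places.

-0.750

ρ = 1 − 6Σd² / [n(n²−1)] = 1 − 6×98 / (7×48)
  = 1 − 588/336 = 1 − 1.7500 ≈ -0.750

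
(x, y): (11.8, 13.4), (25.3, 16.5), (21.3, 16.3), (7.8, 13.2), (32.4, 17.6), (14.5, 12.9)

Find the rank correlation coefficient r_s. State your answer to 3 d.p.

0.829

Rank x: 2, 5, 4, 1, 6, 3
Rank y: 3, 5, 4, 2, 6, 1
d = rank(x) − rank(y): -1, 0, 0, -1, 0, 2; Σd² = 6
ρ = 1 − 6Σd² / [n(n²−1)] = 1 − 6×6 / (6×35) = 1 − 36/210 ≈ 0.829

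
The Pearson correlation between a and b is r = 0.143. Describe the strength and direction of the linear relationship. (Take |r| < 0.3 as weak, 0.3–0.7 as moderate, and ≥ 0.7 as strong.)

weak positive

r = 0.143 > 0 so the relationship is positive.
|r| = 0.143, which falls in the weak range.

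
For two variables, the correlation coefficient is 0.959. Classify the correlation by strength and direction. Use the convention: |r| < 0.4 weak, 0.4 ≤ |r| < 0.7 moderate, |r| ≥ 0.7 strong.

strong positive

r = 0.959 > 0 so the relationship is positive.
|r| = 0.959, which falls in the strong range.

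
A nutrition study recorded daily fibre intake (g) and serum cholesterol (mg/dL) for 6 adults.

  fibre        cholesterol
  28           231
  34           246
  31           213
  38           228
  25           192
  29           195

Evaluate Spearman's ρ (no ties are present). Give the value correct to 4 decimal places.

0.5429

Rank fibre: 2, 5, 4, 6, 1, 3
Rank cholesterol: 5, 6, 3, 4, 1, 2
d = rank(fibre) − rank(cholesterol): -3, -1, 1, 2, 0, 1; Σd² = 16
ρ = 1 − 6Σd² / [n(n²−1)] = 1 − 6×16 / (6×35) = 1 − 96/210 ≈ 0.5429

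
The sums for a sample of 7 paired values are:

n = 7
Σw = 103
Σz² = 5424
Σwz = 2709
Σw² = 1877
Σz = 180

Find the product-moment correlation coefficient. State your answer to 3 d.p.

0.113

r = (nΣwz − ΣwΣz) / √[(nΣw² − (Σw)²)(nΣz² − (Σz)²)]
Numerator: 7×2709 − 103×180 = 423
Denominator: √[(13139 − 10609)(37968 − 32400)] = √[2530 × 5568] = 3753.2706
r = 423 / 3753.2706 ≈ 0.113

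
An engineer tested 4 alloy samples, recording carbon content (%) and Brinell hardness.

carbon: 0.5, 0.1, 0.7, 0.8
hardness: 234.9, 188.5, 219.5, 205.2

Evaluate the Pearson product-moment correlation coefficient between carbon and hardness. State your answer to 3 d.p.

n = 4, Σx = 2.1, Σy = 848.1, Σx² = 1.39, Σy² = 180997.55, Σxy = 454.11
nΣxy − ΣxΣy = 1816.44 − 1781.01 = 35.43
nΣx² − (Σx)² = 5.56 − 4.41 = 1.15; nΣy² − (Σy)² = 723990.2 − 719273.61 = 4716.59
r = 35.43 / √(1.15 × 4716.59) = 35.43 / 73.6483 ≈ 0.481

0.481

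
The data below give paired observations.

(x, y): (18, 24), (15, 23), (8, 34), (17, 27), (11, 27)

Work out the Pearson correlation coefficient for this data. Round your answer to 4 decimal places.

n = 5, Σx = 69, Σy = 135, Σx² = 1023, Σy² = 3719, Σxy = 1805
nΣxy − ΣxΣy = 9025 − 9315 = -290
nΣx² − (Σx)² = 5115 − 4761 = 354; nΣy² − (Σy)² = 18595 − 18225 = 370
r = -290 / √(354 × 370) = -290 / 361.9116 ≈ -0.8013

-0.8013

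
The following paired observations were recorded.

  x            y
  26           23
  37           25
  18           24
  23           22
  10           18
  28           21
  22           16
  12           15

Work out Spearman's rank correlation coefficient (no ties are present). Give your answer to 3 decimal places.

0.595

Rank x: 6, 8, 3, 5, 1, 7, 4, 2
Rank y: 6, 8, 7, 5, 3, 4, 2, 1
d = rank(x) − rank(y): 0, 0, -4, 0, -2, 3, 2, 1; Σd² = 34
ρ = 1 − 6Σd² / [n(n²−1)] = 1 − 6×34 / (8×63) = 1 − 204/504 ≈ 0.595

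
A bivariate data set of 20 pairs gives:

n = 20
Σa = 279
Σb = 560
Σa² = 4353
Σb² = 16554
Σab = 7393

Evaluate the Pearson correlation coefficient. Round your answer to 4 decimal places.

r = (nΣab − ΣaΣb) / √[(nΣa² − (Σa)²)(nΣb² − (Σb)²)]
Numerator: 20×7393 − 279×560 = -8380
Denominator: √[(87060 − 77841)(331080 − 313600)] = √[9219 × 17480] = 12694.4129
r = -8380 / 12694.4129 ≈ -0.6601

-0.6601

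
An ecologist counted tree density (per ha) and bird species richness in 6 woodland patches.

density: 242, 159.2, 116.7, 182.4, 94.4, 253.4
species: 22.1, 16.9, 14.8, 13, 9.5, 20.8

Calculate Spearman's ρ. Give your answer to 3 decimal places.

Rank density: 5, 3, 2, 4, 1, 6
Rank species: 6, 4, 3, 2, 1, 5
d = rank(density) − rank(species): -1, -1, -1, 2, 0, 1; Σd² = 8
ρ = 1 − 6Σd² / [n(n²−1)] = 1 − 6×8 / (6×35) = 1 − 48/210 ≈ 0.771

0.771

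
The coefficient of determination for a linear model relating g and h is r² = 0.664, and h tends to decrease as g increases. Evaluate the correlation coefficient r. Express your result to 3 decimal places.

|r| = √0.664 = 0.815
The association is negative, so r = −0.815.

-0.815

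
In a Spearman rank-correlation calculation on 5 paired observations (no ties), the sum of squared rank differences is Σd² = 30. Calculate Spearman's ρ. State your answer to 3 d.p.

-0.500

ρ = 1 − 6Σd² / [n(n²−1)] = 1 − 6×30 / (5×24)
  = 1 − 180/120 = 1 − 1.5000 ≈ -0.500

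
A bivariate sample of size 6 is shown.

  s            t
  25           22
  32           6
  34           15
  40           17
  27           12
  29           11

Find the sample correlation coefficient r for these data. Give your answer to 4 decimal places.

-0.0795

n = 6, Σs = 187, Σt = 83, Σs² = 5975, Σt² = 1299, Σst = 2575
nΣst − ΣsΣt = 15450 − 15521 = -71
nΣs² − (Σs)² = 35850 − 34969 = 881; nΣt² − (Σt)² = 7794 − 6889 = 905
r = -71 / √(881 × 905) = -71 / 892.9194 ≈ -0.0795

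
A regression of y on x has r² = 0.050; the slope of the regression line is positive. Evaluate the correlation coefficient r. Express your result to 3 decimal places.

0.224

|r| = √0.050 = 0.224
The association is positive, so r = 0.224.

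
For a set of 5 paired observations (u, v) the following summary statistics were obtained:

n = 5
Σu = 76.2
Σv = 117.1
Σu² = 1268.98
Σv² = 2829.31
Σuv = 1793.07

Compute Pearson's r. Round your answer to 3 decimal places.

0.088

r = (nΣuv − ΣuΣv) / √[(nΣu² − (Σu)²)(nΣv² − (Σv)²)]
Numerator: 5×1793.07 − 76.2×117.1 = 42.33
Denominator: √[(6344.9 − 5806.44)(14146.55 − 13712.41)] = √[538.46 × 434.14] = 483.4946
r = 42.33 / 483.4946 ≈ 0.088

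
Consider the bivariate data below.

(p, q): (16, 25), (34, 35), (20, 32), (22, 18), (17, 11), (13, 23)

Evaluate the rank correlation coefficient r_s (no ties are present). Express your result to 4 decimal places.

Rank p: 2, 6, 4, 5, 3, 1
Rank q: 4, 6, 5, 2, 1, 3
d = rank(p) − rank(q): -2, 0, -1, 3, 2, -2; Σd² = 22
ρ = 1 − 6Σd² / [n(n²−1)] = 1 − 6×22 / (6×35) = 1 − 132/210 ≈ 0.3714

0.3714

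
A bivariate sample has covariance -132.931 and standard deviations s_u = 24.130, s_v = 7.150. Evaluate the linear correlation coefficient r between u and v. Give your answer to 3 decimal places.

-0.770

r = Cov(u,v) / (s_u · s_v) = -132.931 / (24.130 × 7.150)
  = -132.931 / 172.5295 ≈ -0.770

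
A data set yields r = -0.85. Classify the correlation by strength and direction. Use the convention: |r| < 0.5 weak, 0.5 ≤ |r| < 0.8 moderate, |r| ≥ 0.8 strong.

r = -0.85 < 0 so the relationship is negative.
|r| = 0.85, which falls in the strong range.

strong negative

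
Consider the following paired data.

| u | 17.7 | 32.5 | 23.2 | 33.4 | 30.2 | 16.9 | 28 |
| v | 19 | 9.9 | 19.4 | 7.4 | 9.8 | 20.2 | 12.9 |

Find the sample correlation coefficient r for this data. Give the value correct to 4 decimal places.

n = 7, Σu = 181.9, Σv = 98.6, Σu² = 5004.99, Σv² = 1560.62, Σuv = 2353.83
nΣuv − ΣuΣv = 16476.81 − 17935.34 = -1458.53
nΣu² − (Σu)² = 35034.93 − 33087.61 = 1947.32; nΣv² − (Σv)² = 10924.34 − 9721.96 = 1202.38
r = -1458.53 / √(1947.32 × 1202.38) = -1458.53 / 1530.1695 ≈ -0.9532

-0.9532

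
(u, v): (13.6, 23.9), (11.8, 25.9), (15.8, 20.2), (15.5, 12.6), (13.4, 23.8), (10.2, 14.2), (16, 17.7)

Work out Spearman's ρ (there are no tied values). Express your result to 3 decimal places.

Rank u: 4, 2, 6, 5, 3, 1, 7
Rank v: 6, 7, 4, 1, 5, 2, 3
d = rank(u) − rank(v): -2, -5, 2, 4, -2, -1, 4; Σd² = 70
ρ = 1 − 6Σd² / [n(n²−1)] = 1 − 6×70 / (7×48) = 1 − 420/336 ≈ -0.250

-0.250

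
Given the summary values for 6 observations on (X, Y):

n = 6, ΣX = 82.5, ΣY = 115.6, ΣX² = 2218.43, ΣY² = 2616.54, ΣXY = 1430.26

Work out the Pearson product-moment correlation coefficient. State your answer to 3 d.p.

r = (nΣXY − ΣXΣY) / √[(nΣX² − (ΣX)²)(nΣY² − (ΣY)²)]
Numerator: 6×1430.26 − 82.5×115.6 = -955.44
Denominator: √[(13310.58 − 6806.25)(15699.24 − 13363.36)] = √[6504.33 × 2335.88] = 3897.8628
r = -955.44 / 3897.8628 ≈ -0.245

-0.245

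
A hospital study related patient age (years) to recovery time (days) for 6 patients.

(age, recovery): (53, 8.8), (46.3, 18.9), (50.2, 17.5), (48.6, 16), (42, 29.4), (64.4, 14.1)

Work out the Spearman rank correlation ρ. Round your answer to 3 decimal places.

Rank age: 5, 2, 4, 3, 1, 6
Rank recovery: 1, 5, 4, 3, 6, 2
d = rank(age) − rank(recovery): 4, -3, 0, 0, -5, 4; Σd² = 66
ρ = 1 − 6Σd² / [n(n²−1)] = 1 − 6×66 / (6×35) = 1 − 396/210 ≈ -0.886

-0.886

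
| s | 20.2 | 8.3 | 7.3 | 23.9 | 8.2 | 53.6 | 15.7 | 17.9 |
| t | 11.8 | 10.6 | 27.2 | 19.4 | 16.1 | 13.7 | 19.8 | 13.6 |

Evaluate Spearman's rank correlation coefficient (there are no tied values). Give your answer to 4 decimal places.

Rank s: 6, 3, 1, 7, 2, 8, 4, 5
Rank t: 2, 1, 8, 6, 5, 4, 7, 3
d = rank(s) − rank(t): 4, 2, -7, 1, -3, 4, -3, 2; Σd² = 108
ρ = 1 − 6Σd² / [n(n²−1)] = 1 − 6×108 / (8×63) = 1 − 648/504 ≈ -0.2857

-0.2857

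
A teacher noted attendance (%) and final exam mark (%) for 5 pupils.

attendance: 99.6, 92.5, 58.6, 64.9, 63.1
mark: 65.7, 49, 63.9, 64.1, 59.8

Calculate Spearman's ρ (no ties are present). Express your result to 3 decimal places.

0.300

Rank attendance: 5, 4, 1, 3, 2
Rank mark: 5, 1, 3, 4, 2
d = rank(attendance) − rank(mark): 0, 3, -2, -1, 0; Σd² = 14
ρ = 1 − 6Σd² / [n(n²−1)] = 1 − 6×14 / (5×24) = 1 − 84/120 ≈ 0.300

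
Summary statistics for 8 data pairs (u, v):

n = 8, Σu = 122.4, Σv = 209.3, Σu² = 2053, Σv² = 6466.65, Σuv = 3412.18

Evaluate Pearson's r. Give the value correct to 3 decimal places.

r = (nΣuv − ΣuΣv) / √[(nΣu² − (Σu)²)(nΣv² − (Σv)²)]
Numerator: 8×3412.18 − 122.4×209.3 = 1679.12
Denominator: √[(16424 − 14981.76)(51733.2 − 43806.49)] = √[1442.24 × 7926.71] = 3381.1563
r = 1679.12 / 3381.1563 ≈ 0.497

0.497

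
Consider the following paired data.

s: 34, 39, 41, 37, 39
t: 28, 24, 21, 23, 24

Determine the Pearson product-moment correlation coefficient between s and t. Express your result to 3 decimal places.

n = 5, Σs = 190, Σt = 120, Σs² = 7248, Σt² = 2906, Σst = 4536
nΣst − ΣsΣt = 22680 − 22800 = -120
nΣs² − (Σs)² = 36240 − 36100 = 140; nΣt² − (Σt)² = 14530 − 14400 = 130
r = -120 / √(140 × 130) = -120 / 134.9074 ≈ -0.889

-0.889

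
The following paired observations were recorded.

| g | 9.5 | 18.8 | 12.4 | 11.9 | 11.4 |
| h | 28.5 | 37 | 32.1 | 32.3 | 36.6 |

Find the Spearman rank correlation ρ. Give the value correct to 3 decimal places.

0.600

Rank g: 1, 5, 4, 3, 2
Rank h: 1, 5, 2, 3, 4
d = rank(g) − rank(h): 0, 0, 2, 0, -2; Σd² = 8
ρ = 1 − 6Σd² / [n(n²−1)] = 1 − 6×8 / (5×24) = 1 − 48/120 ≈ 0.600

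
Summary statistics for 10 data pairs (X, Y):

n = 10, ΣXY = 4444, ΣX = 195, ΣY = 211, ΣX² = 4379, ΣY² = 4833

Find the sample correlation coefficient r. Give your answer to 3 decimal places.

0.703

r = (nΣXY − ΣXΣY) / √[(nΣX² − (ΣX)²)(nΣY² − (ΣY)²)]
Numerator: 10×4444 − 195×211 = 3295
Denominator: √[(43790 − 38025)(48330 − 44521)] = √[5765 × 3809] = 4686.0308
r = 3295 / 4686.0308 ≈ 0.703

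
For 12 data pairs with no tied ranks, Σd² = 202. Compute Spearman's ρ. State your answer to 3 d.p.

0.294

ρ = 1 − 6Σd² / [n(n²−1)] = 1 − 6×202 / (12×143)
  = 1 − 1212/1716 = 1 − 0.7063 ≈ 0.294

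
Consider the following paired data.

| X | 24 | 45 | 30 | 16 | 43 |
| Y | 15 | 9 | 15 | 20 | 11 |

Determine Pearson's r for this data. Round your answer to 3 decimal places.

n = 5, ΣX = 158, ΣY = 70, ΣX² = 5606, ΣY² = 1052, ΣXY = 2008
nΣXY − ΣXΣY = 10040 − 11060 = -1020
nΣX² − (ΣX)² = 28030 − 24964 = 3066; nΣY² − (ΣY)² = 5260 − 4900 = 360
r = -1020 / √(3066 × 360) = -1020 / 1050.5998 ≈ -0.971

-0.971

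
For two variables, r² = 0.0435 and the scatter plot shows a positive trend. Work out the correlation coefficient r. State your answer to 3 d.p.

|r| = √0.0435 = 0.209
The association is positive, so r = 0.209.

0.209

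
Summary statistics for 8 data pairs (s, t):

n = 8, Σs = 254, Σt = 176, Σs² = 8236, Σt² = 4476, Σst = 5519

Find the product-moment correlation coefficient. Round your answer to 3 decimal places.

-0.214

r = (nΣst − ΣsΣt) / √[(nΣs² − (Σs)²)(nΣt² − (Σt)²)]
Numerator: 8×5519 − 254×176 = -552
Denominator: √[(65888 − 64516)(35808 − 30976)] = √[1372 × 4832] = 2574.7823
r = -552 / 2574.7823 ≈ -0.214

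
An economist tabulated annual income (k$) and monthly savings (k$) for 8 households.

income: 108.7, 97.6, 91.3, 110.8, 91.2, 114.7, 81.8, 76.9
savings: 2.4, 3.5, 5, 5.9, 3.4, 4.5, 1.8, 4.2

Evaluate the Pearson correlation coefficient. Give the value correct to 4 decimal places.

n = 8, Σx = 773, Σy = 30.7, Σx² = 76032.16, Σy² = 130.51, Σxy = 3009.15
nΣxy − ΣxΣy = 24073.2 − 23731.1 = 342.1
nΣx² − (Σx)² = 608257.28 − 597529 = 10728.28; nΣy² − (Σy)² = 1044.08 − 942.49 = 101.59
r = 342.1 / √(10728.28 × 101.59) = 342.1 / 1043.9760 ≈ 0.3277

0.3277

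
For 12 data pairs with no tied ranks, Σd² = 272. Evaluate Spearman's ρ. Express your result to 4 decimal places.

ρ = 1 − 6Σd² / [n(n²−1)] = 1 − 6×272 / (12×143)
  = 1 − 1632/1716 = 1 − 0.95105 ≈ 0.0490

0.0490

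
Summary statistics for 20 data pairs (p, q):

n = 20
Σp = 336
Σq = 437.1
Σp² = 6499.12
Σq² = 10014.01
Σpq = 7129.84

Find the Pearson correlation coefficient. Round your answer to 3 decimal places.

-0.340

r = (nΣpq − ΣpΣq) / √[(nΣp² − (Σp)²)(nΣq² − (Σq)²)]
Numerator: 20×7129.84 − 336×437.1 = -4268.8
Denominator: √[(129982.4 − 112896)(200280.2 − 191056.41)] = √[17086.4 × 9223.79] = 12553.9382
r = -4268.8 / 12553.9382 ≈ -0.340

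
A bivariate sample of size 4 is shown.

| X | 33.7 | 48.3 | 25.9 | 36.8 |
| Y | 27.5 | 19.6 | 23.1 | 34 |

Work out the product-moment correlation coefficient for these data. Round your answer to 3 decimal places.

n = 4, ΣX = 144.7, ΣY = 104.2, ΣX² = 5493.63, ΣY² = 2830.02, ΣXY = 3722.92
nΣXY − ΣXΣY = 14891.68 − 15077.74 = -186.06
nΣX² − (ΣX)² = 21974.52 − 20938.09 = 1036.43; nΣY² − (ΣY)² = 11320.08 − 10857.64 = 462.44
r = -186.06 / √(1036.43 × 462.44) = -186.06 / 692.3053 ≈ -0.269

-0.269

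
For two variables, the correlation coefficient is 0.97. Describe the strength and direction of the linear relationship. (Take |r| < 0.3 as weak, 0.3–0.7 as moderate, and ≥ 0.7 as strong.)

r = 0.97 > 0 so the relationship is positive.
|r| = 0.97, which falls in the strong range.

strong positive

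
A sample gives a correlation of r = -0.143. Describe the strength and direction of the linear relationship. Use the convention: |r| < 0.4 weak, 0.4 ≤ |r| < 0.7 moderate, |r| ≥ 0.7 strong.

weak negative

r = -0.143 < 0 so the relationship is negative.
|r| = 0.143, which falls in the weak range.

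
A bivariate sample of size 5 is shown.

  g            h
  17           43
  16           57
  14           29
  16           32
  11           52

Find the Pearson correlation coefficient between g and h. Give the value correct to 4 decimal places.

n = 5, Σg = 74, Σh = 213, Σg² = 1118, Σh² = 9667, Σgh = 3133
nΣgh − ΣgΣh = 15665 − 15762 = -97
nΣg² − (Σg)² = 5590 − 5476 = 114; nΣh² − (Σh)² = 48335 − 45369 = 2966
r = -97 / √(114 × 2966) = -97 / 581.4843 ≈ -0.1668

-0.1668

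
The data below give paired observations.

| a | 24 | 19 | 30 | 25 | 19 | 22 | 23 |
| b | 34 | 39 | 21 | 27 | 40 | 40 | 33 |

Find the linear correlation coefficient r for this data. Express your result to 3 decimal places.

-0.936

n = 7, Σa = 162, Σb = 234, Σa² = 3836, Σb² = 8136, Σab = 5261
nΣab − ΣaΣb = 36827 − 37908 = -1081
nΣa² − (Σa)² = 26852 − 26244 = 608; nΣb² − (Σb)² = 56952 − 54756 = 2196
r = -1081 / √(608 × 2196) = -1081 / 1155.4947 ≈ -0.936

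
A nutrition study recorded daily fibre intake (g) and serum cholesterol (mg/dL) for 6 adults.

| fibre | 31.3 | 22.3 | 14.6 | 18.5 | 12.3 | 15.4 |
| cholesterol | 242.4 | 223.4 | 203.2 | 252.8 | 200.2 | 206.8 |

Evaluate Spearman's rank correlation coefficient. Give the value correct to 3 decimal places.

Rank fibre: 6, 5, 2, 4, 1, 3
Rank cholesterol: 5, 4, 2, 6, 1, 3
d = rank(fibre) − rank(cholesterol): 1, 1, 0, -2, 0, 0; Σd² = 6
ρ = 1 − 6Σd² / [n(n²−1)] = 1 − 6×6 / (6×35) = 1 − 36/210 ≈ 0.829

0.829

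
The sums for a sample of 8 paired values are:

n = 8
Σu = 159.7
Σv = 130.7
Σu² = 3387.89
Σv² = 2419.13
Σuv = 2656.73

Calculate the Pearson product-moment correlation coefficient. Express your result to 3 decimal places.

r = (nΣuv − ΣuΣv) / √[(nΣu² − (Σu)²)(nΣv² − (Σv)²)]
Numerator: 8×2656.73 − 159.7×130.7 = 381.05
Denominator: √[(27103.12 − 25504.09)(19353.04 − 17082.49)] = √[1599.03 × 2270.55] = 1905.4337
r = 381.05 / 1905.4337 ≈ 0.200

0.200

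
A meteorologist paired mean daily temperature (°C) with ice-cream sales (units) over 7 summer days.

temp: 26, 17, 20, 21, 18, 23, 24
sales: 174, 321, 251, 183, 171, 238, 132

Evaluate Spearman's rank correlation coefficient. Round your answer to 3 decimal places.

Rank temp: 7, 1, 3, 4, 2, 5, 6
Rank sales: 3, 7, 6, 4, 2, 5, 1
d = rank(temp) − rank(sales): 4, -6, -3, 0, 0, 0, 5; Σd² = 86
ρ = 1 − 6Σd² / [n(n²−1)] = 1 − 6×86 / (7×48) = 1 − 516/336 ≈ -0.536

-0.536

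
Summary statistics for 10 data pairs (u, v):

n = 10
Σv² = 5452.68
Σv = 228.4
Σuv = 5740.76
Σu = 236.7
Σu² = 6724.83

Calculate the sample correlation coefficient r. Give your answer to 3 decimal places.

r = (nΣuv − ΣuΣv) / √[(nΣu² − (Σu)²)(nΣv² − (Σv)²)]
Numerator: 10×5740.76 − 236.7×228.4 = 3345.32
Denominator: √[(67248.3 − 56026.89)(54526.8 − 52166.56)] = √[11221.41 × 2360.24] = 5146.3794
r = 3345.32 / 5146.3794 ≈ 0.650

0.650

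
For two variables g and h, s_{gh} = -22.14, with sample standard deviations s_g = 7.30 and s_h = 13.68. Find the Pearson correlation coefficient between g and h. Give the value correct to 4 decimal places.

-0.2217

r = Cov(g,h) / (s_g · s_h) = -22.14 / (7.30 × 13.68)
  = -22.14 / 99.8640 ≈ -0.2217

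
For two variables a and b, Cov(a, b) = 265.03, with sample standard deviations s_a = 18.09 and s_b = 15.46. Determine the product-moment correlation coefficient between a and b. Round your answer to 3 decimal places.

0.948

r = Cov(a,b) / (s_a · s_b) = 265.03 / (18.09 × 15.46)
  = 265.03 / 279.6714 ≈ 0.948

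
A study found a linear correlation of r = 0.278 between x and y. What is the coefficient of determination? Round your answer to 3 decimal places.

0.077

r² = (0.278)² = 0.077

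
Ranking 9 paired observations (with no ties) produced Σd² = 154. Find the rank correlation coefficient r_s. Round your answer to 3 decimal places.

-0.283

ρ = 1 − 6Σd² / [n(n²−1)] = 1 − 6×154 / (9×80)
  = 1 − 924/720 = 1 − 1.2833 ≈ -0.283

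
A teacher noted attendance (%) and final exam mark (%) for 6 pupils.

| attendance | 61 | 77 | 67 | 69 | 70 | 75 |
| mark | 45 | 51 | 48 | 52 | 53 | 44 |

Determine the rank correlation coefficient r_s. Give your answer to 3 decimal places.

Rank attendance: 1, 6, 2, 3, 4, 5
Rank mark: 2, 4, 3, 5, 6, 1
d = rank(attendance) − rank(mark): -1, 2, -1, -2, -2, 4; Σd² = 30
ρ = 1 − 6Σd² / [n(n²−1)] = 1 − 6×30 / (6×35) = 1 − 180/210 ≈ 0.143

0.143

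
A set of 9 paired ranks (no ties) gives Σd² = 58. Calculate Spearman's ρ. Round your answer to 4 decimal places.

ρ = 1 − 6Σd² / [n(n²−1)] = 1 − 6×58 / (9×80)
  = 1 − 348/720 = 1 − 0.48333 ≈ 0.5167

0.5167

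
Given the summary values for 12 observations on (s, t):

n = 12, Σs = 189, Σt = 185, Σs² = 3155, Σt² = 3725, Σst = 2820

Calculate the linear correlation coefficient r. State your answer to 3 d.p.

r = (nΣst − ΣsΣt) / √[(nΣs² − (Σs)²)(nΣt² − (Σt)²)]
Numerator: 12×2820 − 189×185 = -1125
Denominator: √[(37860 − 35721)(44700 − 34225)] = √[2139 × 10475] = 4733.5003
r = -1125 / 4733.5003 ≈ -0.238

-0.238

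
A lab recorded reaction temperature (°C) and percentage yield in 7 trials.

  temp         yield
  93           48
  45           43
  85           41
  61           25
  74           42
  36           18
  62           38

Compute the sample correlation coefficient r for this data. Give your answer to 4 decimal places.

0.6825

n = 7, Σx = 456, Σy = 255, Σx² = 32236, Σy² = 9991, Σxy = 17521
nΣxy − ΣxΣy = 122647 − 116280 = 6367
nΣx² − (Σx)² = 225652 − 207936 = 17716; nΣy² − (Σy)² = 69937 − 65025 = 4912
r = 6367 / √(17716 × 4912) = 6367 / 9328.5043 ≈ 0.6825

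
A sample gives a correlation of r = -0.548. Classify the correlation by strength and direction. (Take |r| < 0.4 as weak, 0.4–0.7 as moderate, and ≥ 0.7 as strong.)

moderate negative

r = -0.548 < 0 so the relationship is negative.
|r| = 0.548, which falls in the moderate range.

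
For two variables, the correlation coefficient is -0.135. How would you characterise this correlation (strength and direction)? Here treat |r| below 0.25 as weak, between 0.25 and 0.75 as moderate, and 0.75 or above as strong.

weak negative

r = -0.135 < 0 so the relationship is negative.
|r| = 0.135, which falls in the weak range.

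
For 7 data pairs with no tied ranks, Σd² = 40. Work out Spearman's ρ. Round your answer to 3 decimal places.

0.286

ρ = 1 − 6Σd² / [n(n²−1)] = 1 − 6×40 / (7×48)
  = 1 − 240/336 = 1 − 0.7143 ≈ 0.286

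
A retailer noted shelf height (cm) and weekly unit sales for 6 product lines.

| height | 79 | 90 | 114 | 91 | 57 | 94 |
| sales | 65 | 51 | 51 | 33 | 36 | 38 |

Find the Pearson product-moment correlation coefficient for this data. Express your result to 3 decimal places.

0.167

n = 6, Σx = 525, Σy = 274, Σx² = 47703, Σy² = 13256, Σxy = 24166
nΣxy − ΣxΣy = 144996 − 143850 = 1146
nΣx² − (Σx)² = 286218 − 275625 = 10593; nΣy² − (Σy)² = 79536 − 75076 = 4460
r = 1146 / √(10593 × 4460) = 1146 / 6873.4838 ≈ 0.167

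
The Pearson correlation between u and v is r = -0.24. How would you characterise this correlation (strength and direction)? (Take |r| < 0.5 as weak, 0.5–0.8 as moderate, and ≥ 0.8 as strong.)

weak negative

r = -0.24 < 0 so the relationship is negative.
|r| = 0.24, which falls in the weak range.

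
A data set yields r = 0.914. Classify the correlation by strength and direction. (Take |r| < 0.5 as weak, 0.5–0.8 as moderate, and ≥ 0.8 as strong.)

strong positive

r = 0.914 > 0 so the relationship is positive.
|r| = 0.914, which falls in the strong range.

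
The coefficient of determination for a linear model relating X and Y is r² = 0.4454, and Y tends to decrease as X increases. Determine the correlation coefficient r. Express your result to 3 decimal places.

|r| = √0.4454 = 0.667
The association is negative, so r = −0.667.

-0.667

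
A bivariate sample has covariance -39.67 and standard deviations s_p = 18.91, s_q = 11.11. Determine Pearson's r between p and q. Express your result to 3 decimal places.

-0.189

r = Cov(p,q) / (s_p · s_q) = -39.67 / (18.91 × 11.11)
  = -39.67 / 210.0901 ≈ -0.189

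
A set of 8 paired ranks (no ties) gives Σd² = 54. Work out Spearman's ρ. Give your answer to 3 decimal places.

0.357

ρ = 1 − 6Σd² / [n(n²−1)] = 1 − 6×54 / (8×63)
  = 1 − 324/504 = 1 − 0.6429 ≈ 0.357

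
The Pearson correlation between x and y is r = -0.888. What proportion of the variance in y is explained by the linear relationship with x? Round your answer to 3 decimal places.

r² = (-0.888)² = 0.789

0.789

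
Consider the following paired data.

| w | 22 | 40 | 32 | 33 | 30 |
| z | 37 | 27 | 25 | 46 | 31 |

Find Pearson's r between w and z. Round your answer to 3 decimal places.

-0.320

n = 5, Σw = 157, Σz = 166, Σw² = 5097, Σz² = 5800, Σwz = 5142
nΣwz − ΣwΣz = 25710 − 26062 = -352
nΣw² − (Σw)² = 25485 − 24649 = 836; nΣz² − (Σz)² = 29000 − 27556 = 1444
r = -352 / √(836 × 1444) = -352 / 1098.7193 ≈ -0.320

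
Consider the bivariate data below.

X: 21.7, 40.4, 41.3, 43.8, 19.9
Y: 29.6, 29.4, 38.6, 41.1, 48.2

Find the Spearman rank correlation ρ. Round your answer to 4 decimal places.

-0.1000

Rank X: 2, 3, 4, 5, 1
Rank Y: 2, 1, 3, 4, 5
d = rank(X) − rank(Y): 0, 2, 1, 1, -4; Σd² = 22
ρ = 1 − 6Σd² / [n(n²−1)] = 1 − 6×22 / (5×24) = 1 − 132/120 ≈ -0.1000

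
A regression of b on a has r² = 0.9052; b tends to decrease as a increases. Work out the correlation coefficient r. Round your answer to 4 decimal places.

|r| = √0.9052 = 0.9514
The association is negative, so r = −0.9514.

-0.9514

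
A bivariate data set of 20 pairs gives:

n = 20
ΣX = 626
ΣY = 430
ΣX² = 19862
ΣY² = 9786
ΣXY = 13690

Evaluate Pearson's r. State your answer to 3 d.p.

0.606

r = (nΣXY − ΣXΣY) / √[(nΣX² − (ΣX)²)(nΣY² − (ΣY)²)]
Numerator: 20×13690 − 626×430 = 4620
Denominator: √[(397240 − 391876)(195720 − 184900)] = √[5364 × 10820] = 7618.2990
r = 4620 / 7618.2990 ≈ 0.606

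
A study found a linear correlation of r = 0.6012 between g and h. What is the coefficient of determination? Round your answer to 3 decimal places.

0.361

r² = (0.6012)² = 0.361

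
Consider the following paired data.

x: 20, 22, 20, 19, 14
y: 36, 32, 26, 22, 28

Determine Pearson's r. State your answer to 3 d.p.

0.278

n = 5, Σx = 95, Σy = 144, Σx² = 1841, Σy² = 4264, Σxy = 2754
nΣxy − ΣxΣy = 13770 − 13680 = 90
nΣx² − (Σx)² = 9205 − 9025 = 180; nΣy² − (Σy)² = 21320 − 20736 = 584
r = 90 / √(180 × 584) = 90 / 324.2221 ≈ 0.278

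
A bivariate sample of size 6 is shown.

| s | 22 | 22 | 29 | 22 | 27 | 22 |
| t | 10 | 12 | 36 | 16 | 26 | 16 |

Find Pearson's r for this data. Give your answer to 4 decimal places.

0.9629

n = 6, Σs = 144, Σt = 116, Σs² = 3506, Σt² = 2728, Σst = 2934
nΣst − ΣsΣt = 17604 − 16704 = 900
nΣs² − (Σs)² = 21036 − 20736 = 300; nΣt² − (Σt)² = 16368 − 13456 = 2912
r = 900 / √(300 × 2912) = 900 / 934.6657 ≈ 0.9629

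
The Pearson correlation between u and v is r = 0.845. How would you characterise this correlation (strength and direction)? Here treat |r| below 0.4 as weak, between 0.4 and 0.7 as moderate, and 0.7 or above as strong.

strong positive

r = 0.845 > 0 so the relationship is positive.
|r| = 0.845, which falls in the strong range.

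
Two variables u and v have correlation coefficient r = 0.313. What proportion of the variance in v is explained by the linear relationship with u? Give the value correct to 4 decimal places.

0.0980

r² = (0.313)² = 0.0980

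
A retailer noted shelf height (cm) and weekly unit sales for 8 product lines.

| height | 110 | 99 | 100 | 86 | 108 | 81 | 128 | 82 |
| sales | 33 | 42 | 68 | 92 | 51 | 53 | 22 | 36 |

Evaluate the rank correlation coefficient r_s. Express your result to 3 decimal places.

-0.548

Rank height: 7, 4, 5, 3, 6, 1, 8, 2
Rank sales: 2, 4, 7, 8, 5, 6, 1, 3
d = rank(height) − rank(sales): 5, 0, -2, -5, 1, -5, 7, -1; Σd² = 130
ρ = 1 − 6Σd² / [n(n²−1)] = 1 − 6×130 / (8×63) = 1 − 780/504 ≈ -0.548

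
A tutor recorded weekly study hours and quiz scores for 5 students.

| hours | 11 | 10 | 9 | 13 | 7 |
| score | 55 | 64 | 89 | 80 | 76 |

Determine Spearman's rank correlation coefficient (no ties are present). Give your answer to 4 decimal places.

-0.2000

Rank hours: 4, 3, 2, 5, 1
Rank score: 1, 2, 5, 4, 3
d = rank(hours) − rank(score): 3, 1, -3, 1, -2; Σd² = 24
ρ = 1 − 6Σd² / [n(n²−1)] = 1 − 6×24 / (5×24) = 1 − 144/120 ≈ -0.2000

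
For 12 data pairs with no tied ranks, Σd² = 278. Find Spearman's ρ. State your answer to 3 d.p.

ρ = 1 − 6Σd² / [n(n²−1)] = 1 − 6×278 / (12×143)
  = 1 − 1668/1716 = 1 − 0.9720 ≈ 0.028

0.028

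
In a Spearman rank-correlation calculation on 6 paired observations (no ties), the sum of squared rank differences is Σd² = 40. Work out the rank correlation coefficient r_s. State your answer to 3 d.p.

ρ = 1 − 6Σd² / [n(n²−1)] = 1 − 6×40 / (6×35)
  = 1 − 240/210 = 1 − 1.1429 ≈ -0.143

-0.143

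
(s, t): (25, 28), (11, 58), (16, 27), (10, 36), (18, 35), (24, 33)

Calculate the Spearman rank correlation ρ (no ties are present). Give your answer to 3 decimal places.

Rank s: 6, 2, 3, 1, 4, 5
Rank t: 2, 6, 1, 5, 4, 3
d = rank(s) − rank(t): 4, -4, 2, -4, 0, 2; Σd² = 56
ρ = 1 − 6Σd² / [n(n²−1)] = 1 − 6×56 / (6×35) = 1 − 336/210 ≈ -0.600

-0.600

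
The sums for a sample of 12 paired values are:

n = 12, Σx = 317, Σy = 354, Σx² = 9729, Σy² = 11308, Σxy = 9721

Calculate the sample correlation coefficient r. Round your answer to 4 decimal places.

0.3413

r = (nΣxy − ΣxΣy) / √[(nΣx² − (Σx)²)(nΣy² − (Σy)²)]
Numerator: 12×9721 − 317×354 = 4434
Denominator: √[(116748 − 100489)(135696 − 125316)] = √[16259 × 10380] = 12991.0900
r = 4434 / 12991.0900 ≈ 0.3413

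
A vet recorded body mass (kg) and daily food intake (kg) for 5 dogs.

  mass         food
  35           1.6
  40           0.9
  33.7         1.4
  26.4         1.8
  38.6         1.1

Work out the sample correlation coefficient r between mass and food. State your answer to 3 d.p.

n = 5, Σx = 173.7, Σy = 6.8, Σx² = 6147.61, Σy² = 9.78, Σxy = 229.16
nΣxy − ΣxΣy = 1145.8 − 1181.16 = -35.36
nΣx² − (Σx)² = 30738.05 − 30171.69 = 566.36; nΣy² − (Σy)² = 48.9 − 46.24 = 2.66
r = -35.36 / √(566.36 × 2.66) = -35.36 / 38.8139 ≈ -0.911

-0.911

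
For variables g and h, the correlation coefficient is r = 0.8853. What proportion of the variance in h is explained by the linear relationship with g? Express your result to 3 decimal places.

r² = (0.8853)² = 0.784

0.784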